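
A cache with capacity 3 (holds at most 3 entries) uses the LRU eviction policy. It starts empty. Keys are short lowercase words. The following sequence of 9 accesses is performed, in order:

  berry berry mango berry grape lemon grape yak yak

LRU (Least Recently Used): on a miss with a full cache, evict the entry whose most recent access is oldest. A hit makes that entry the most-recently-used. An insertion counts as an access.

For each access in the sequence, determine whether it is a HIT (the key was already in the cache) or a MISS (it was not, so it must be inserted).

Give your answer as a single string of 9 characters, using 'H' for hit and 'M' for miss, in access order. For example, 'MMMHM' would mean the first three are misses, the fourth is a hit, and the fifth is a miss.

LRU simulation (capacity=3):
  1. access berry: MISS. Cache (LRU->MRU): [berry]
  2. access berry: HIT. Cache (LRU->MRU): [berry]
  3. access mango: MISS. Cache (LRU->MRU): [berry mango]
  4. access berry: HIT. Cache (LRU->MRU): [mango berry]
  5. access grape: MISS. Cache (LRU->MRU): [mango berry grape]
  6. access lemon: MISS, evict mango. Cache (LRU->MRU): [berry grape lemon]
  7. access grape: HIT. Cache (LRU->MRU): [berry lemon grape]
  8. access yak: MISS, evict berry. Cache (LRU->MRU): [lemon grape yak]
  9. access yak: HIT. Cache (LRU->MRU): [lemon grape yak]
Total: 4 hits, 5 misses, 2 evictions

Answer: MHMHMMHMH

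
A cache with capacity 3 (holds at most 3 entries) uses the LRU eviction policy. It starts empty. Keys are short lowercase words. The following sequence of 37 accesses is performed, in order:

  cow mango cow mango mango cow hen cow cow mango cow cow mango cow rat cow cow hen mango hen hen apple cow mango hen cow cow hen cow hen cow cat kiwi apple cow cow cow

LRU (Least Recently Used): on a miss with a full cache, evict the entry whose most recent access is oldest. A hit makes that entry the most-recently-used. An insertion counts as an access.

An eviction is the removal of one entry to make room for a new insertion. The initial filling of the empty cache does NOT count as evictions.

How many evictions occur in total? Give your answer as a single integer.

LRU simulation (capacity=3):
  1. access cow: MISS. Cache (LRU->MRU): [cow]
  2. access mango: MISS. Cache (LRU->MRU): [cow mango]
  3. access cow: HIT. Cache (LRU->MRU): [mango cow]
  4. access mango: HIT. Cache (LRU->MRU): [cow mango]
  5. access mango: HIT. Cache (LRU->MRU): [cow mango]
  6. access cow: HIT. Cache (LRU->MRU): [mango cow]
  7. access hen: MISS. Cache (LRU->MRU): [mango cow hen]
  8. access cow: HIT. Cache (LRU->MRU): [mango hen cow]
  9. access cow: HIT. Cache (LRU->MRU): [mango hen cow]
  10. access mango: HIT. Cache (LRU->MRU): [hen cow mango]
  11. access cow: HIT. Cache (LRU->MRU): [hen mango cow]
  12. access cow: HIT. Cache (LRU->MRU): [hen mango cow]
  13. access mango: HIT. Cache (LRU->MRU): [hen cow mango]
  14. access cow: HIT. Cache (LRU->MRU): [hen mango cow]
  15. access rat: MISS, evict hen. Cache (LRU->MRU): [mango cow rat]
  16. access cow: HIT. Cache (LRU->MRU): [mango rat cow]
  17. access cow: HIT. Cache (LRU->MRU): [mango rat cow]
  18. access hen: MISS, evict mango. Cache (LRU->MRU): [rat cow hen]
  19. access mango: MISS, evict rat. Cache (LRU->MRU): [cow hen mango]
  20. access hen: HIT. Cache (LRU->MRU): [cow mango hen]
  21. access hen: HIT. Cache (LRU->MRU): [cow mango hen]
  22. access apple: MISS, evict cow. Cache (LRU->MRU): [mango hen apple]
  23. access cow: MISS, evict mango. Cache (LRU->MRU): [hen apple cow]
  24. access mango: MISS, evict hen. Cache (LRU->MRU): [apple cow mango]
  25. access hen: MISS, evict apple. Cache (LRU->MRU): [cow mango hen]
  26. access cow: HIT. Cache (LRU->MRU): [mango hen cow]
  27. access cow: HIT. Cache (LRU->MRU): [mango hen cow]
  28. access hen: HIT. Cache (LRU->MRU): [mango cow hen]
  29. access cow: HIT. Cache (LRU->MRU): [mango hen cow]
  30. access hen: HIT. Cache (LRU->MRU): [mango cow hen]
  31. access cow: HIT. Cache (LRU->MRU): [mango hen cow]
  32. access cat: MISS, evict mango. Cache (LRU->MRU): [hen cow cat]
  33. access kiwi: MISS, evict hen. Cache (LRU->MRU): [cow cat kiwi]
  34. access apple: MISS, evict cow. Cache (LRU->MRU): [cat kiwi apple]
  35. access cow: MISS, evict cat. Cache (LRU->MRU): [kiwi apple cow]
  36. access cow: HIT. Cache (LRU->MRU): [kiwi apple cow]
  37. access cow: HIT. Cache (LRU->MRU): [kiwi apple cow]
Total: 23 hits, 14 misses, 11 evictions

Answer: 11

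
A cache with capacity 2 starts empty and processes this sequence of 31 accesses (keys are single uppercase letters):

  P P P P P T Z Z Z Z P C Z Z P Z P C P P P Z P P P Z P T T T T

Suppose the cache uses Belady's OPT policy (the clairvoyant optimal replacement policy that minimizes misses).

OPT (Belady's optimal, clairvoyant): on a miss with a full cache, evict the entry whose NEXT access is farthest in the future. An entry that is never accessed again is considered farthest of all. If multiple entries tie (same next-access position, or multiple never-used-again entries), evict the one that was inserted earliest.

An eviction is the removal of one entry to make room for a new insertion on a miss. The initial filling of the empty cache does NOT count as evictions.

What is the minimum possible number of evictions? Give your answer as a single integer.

Answer: 6

Derivation:
OPT (Belady) simulation (capacity=2):
  1. access P: MISS. Cache: [P]
  2. access P: HIT. Next use of P: step 3. Cache: [P]
  3. access P: HIT. Next use of P: step 4. Cache: [P]
  4. access P: HIT. Next use of P: step 5. Cache: [P]
  5. access P: HIT. Next use of P: step 11. Cache: [P]
  6. access T: MISS. Cache: [P T]
  7. access Z: MISS, evict T (next use: step 28). Cache: [P Z]
  8. access Z: HIT. Next use of Z: step 9. Cache: [P Z]
  9. access Z: HIT. Next use of Z: step 10. Cache: [P Z]
  10. access Z: HIT. Next use of Z: step 13. Cache: [P Z]
  11. access P: HIT. Next use of P: step 15. Cache: [P Z]
  12. access C: MISS, evict P (next use: step 15). Cache: [Z C]
  13. access Z: HIT. Next use of Z: step 14. Cache: [Z C]
  14. access Z: HIT. Next use of Z: step 16. Cache: [Z C]
  15. access P: MISS, evict C (next use: step 18). Cache: [Z P]
  16. access Z: HIT. Next use of Z: step 22. Cache: [Z P]
  17. access P: HIT. Next use of P: step 19. Cache: [Z P]
  18. access C: MISS, evict Z (next use: step 22). Cache: [P C]
  19. access P: HIT. Next use of P: step 20. Cache: [P C]
  20. access P: HIT. Next use of P: step 21. Cache: [P C]
  21. access P: HIT. Next use of P: step 23. Cache: [P C]
  22. access Z: MISS, evict C (next use: never). Cache: [P Z]
  23. access P: HIT. Next use of P: step 24. Cache: [P Z]
  24. access P: HIT. Next use of P: step 25. Cache: [P Z]
  25. access P: HIT. Next use of P: step 27. Cache: [P Z]
  26. access Z: HIT. Next use of Z: never. Cache: [P Z]
  27. access P: HIT. Next use of P: never. Cache: [P Z]
  28. access T: MISS, evict P (next use: never). Cache: [Z T]
  29. access T: HIT. Next use of T: step 30. Cache: [Z T]
  30. access T: HIT. Next use of T: step 31. Cache: [Z T]
  31. access T: HIT. Next use of T: never. Cache: [Z T]
Total: 23 hits, 8 misses, 6 evictions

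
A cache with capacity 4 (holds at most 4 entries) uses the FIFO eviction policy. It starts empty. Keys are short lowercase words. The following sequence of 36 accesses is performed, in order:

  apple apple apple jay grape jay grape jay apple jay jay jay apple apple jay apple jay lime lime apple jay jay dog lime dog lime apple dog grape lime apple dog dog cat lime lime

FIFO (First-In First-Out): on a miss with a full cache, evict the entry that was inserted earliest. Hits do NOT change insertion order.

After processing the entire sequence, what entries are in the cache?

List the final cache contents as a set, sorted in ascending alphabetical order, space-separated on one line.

FIFO simulation (capacity=4):
  1. access apple: MISS. Cache (old->new): [apple]
  2. access apple: HIT. Cache (old->new): [apple]
  3. access apple: HIT. Cache (old->new): [apple]
  4. access jay: MISS. Cache (old->new): [apple jay]
  5. access grape: MISS. Cache (old->new): [apple jay grape]
  6. access jay: HIT. Cache (old->new): [apple jay grape]
  7. access grape: HIT. Cache (old->new): [apple jay grape]
  8. access jay: HIT. Cache (old->new): [apple jay grape]
  9. access apple: HIT. Cache (old->new): [apple jay grape]
  10. access jay: HIT. Cache (old->new): [apple jay grape]
  11. access jay: HIT. Cache (old->new): [apple jay grape]
  12. access jay: HIT. Cache (old->new): [apple jay grape]
  13. access apple: HIT. Cache (old->new): [apple jay grape]
  14. access apple: HIT. Cache (old->new): [apple jay grape]
  15. access jay: HIT. Cache (old->new): [apple jay grape]
  16. access apple: HIT. Cache (old->new): [apple jay grape]
  17. access jay: HIT. Cache (old->new): [apple jay grape]
  18. access lime: MISS. Cache (old->new): [apple jay grape lime]
  19. access lime: HIT. Cache (old->new): [apple jay grape lime]
  20. access apple: HIT. Cache (old->new): [apple jay grape lime]
  21. access jay: HIT. Cache (old->new): [apple jay grape lime]
  22. access jay: HIT. Cache (old->new): [apple jay grape lime]
  23. access dog: MISS, evict apple. Cache (old->new): [jay grape lime dog]
  24. access lime: HIT. Cache (old->new): [jay grape lime dog]
  25. access dog: HIT. Cache (old->new): [jay grape lime dog]
  26. access lime: HIT. Cache (old->new): [jay grape lime dog]
  27. access apple: MISS, evict jay. Cache (old->new): [grape lime dog apple]
  28. access dog: HIT. Cache (old->new): [grape lime dog apple]
  29. access grape: HIT. Cache (old->new): [grape lime dog apple]
  30. access lime: HIT. Cache (old->new): [grape lime dog apple]
  31. access apple: HIT. Cache (old->new): [grape lime dog apple]
  32. access dog: HIT. Cache (old->new): [grape lime dog apple]
  33. access dog: HIT. Cache (old->new): [grape lime dog apple]
  34. access cat: MISS, evict grape. Cache (old->new): [lime dog apple cat]
  35. access lime: HIT. Cache (old->new): [lime dog apple cat]
  36. access lime: HIT. Cache (old->new): [lime dog apple cat]
Total: 29 hits, 7 misses, 3 evictions

Answer: apple cat dog lime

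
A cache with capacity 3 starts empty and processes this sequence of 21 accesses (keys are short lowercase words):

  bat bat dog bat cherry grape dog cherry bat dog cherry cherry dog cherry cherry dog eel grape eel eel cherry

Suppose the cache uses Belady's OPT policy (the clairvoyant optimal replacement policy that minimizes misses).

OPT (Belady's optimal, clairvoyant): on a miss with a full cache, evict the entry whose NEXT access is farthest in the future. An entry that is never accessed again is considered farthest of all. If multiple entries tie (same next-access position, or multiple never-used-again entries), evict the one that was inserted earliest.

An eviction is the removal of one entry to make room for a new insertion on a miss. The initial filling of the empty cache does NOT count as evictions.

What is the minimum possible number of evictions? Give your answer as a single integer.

Answer: 4

Derivation:
OPT (Belady) simulation (capacity=3):
  1. access bat: MISS. Cache: [bat]
  2. access bat: HIT. Next use of bat: step 4. Cache: [bat]
  3. access dog: MISS. Cache: [bat dog]
  4. access bat: HIT. Next use of bat: step 9. Cache: [bat dog]
  5. access cherry: MISS. Cache: [bat dog cherry]
  6. access grape: MISS, evict bat (next use: step 9). Cache: [dog cherry grape]
  7. access dog: HIT. Next use of dog: step 10. Cache: [dog cherry grape]
  8. access cherry: HIT. Next use of cherry: step 11. Cache: [dog cherry grape]
  9. access bat: MISS, evict grape (next use: step 18). Cache: [dog cherry bat]
  10. access dog: HIT. Next use of dog: step 13. Cache: [dog cherry bat]
  11. access cherry: HIT. Next use of cherry: step 12. Cache: [dog cherry bat]
  12. access cherry: HIT. Next use of cherry: step 14. Cache: [dog cherry bat]
  13. access dog: HIT. Next use of dog: step 16. Cache: [dog cherry bat]
  14. access cherry: HIT. Next use of cherry: step 15. Cache: [dog cherry bat]
  15. access cherry: HIT. Next use of cherry: step 21. Cache: [dog cherry bat]
  16. access dog: HIT. Next use of dog: never. Cache: [dog cherry bat]
  17. access eel: MISS, evict dog (next use: never). Cache: [cherry bat eel]
  18. access grape: MISS, evict bat (next use: never). Cache: [cherry eel grape]
  19. access eel: HIT. Next use of eel: step 20. Cache: [cherry eel grape]
  20. access eel: HIT. Next use of eel: never. Cache: [cherry eel grape]
  21. access cherry: HIT. Next use of cherry: never. Cache: [cherry eel grape]
Total: 14 hits, 7 misses, 4 evictions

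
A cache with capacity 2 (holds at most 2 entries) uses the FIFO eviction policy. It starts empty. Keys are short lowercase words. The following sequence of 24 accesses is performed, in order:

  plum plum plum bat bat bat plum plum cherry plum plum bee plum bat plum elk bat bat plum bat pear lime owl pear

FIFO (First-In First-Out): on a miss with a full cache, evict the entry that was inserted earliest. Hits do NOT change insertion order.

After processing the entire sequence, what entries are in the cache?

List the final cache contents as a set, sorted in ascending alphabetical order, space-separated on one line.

Answer: owl pear

Derivation:
FIFO simulation (capacity=2):
  1. access plum: MISS. Cache (old->new): [plum]
  2. access plum: HIT. Cache (old->new): [plum]
  3. access plum: HIT. Cache (old->new): [plum]
  4. access bat: MISS. Cache (old->new): [plum bat]
  5. access bat: HIT. Cache (old->new): [plum bat]
  6. access bat: HIT. Cache (old->new): [plum bat]
  7. access plum: HIT. Cache (old->new): [plum bat]
  8. access plum: HIT. Cache (old->new): [plum bat]
  9. access cherry: MISS, evict plum. Cache (old->new): [bat cherry]
  10. access plum: MISS, evict bat. Cache (old->new): [cherry plum]
  11. access plum: HIT. Cache (old->new): [cherry plum]
  12. access bee: MISS, evict cherry. Cache (old->new): [plum bee]
  13. access plum: HIT. Cache (old->new): [plum bee]
  14. access bat: MISS, evict plum. Cache (old->new): [bee bat]
  15. access plum: MISS, evict bee. Cache (old->new): [bat plum]
  16. access elk: MISS, evict bat. Cache (old->new): [plum elk]
  17. access bat: MISS, evict plum. Cache (old->new): [elk bat]
  18. access bat: HIT. Cache (old->new): [elk bat]
  19. access plum: MISS, evict elk. Cache (old->new): [bat plum]
  20. access bat: HIT. Cache (old->new): [bat plum]
  21. access pear: MISS, evict bat. Cache (old->new): [plum pear]
  22. access lime: MISS, evict plum. Cache (old->new): [pear lime]
  23. access owl: MISS, evict pear. Cache (old->new): [lime owl]
  24. access pear: MISS, evict lime. Cache (old->new): [owl pear]
Total: 10 hits, 14 misses, 12 evictions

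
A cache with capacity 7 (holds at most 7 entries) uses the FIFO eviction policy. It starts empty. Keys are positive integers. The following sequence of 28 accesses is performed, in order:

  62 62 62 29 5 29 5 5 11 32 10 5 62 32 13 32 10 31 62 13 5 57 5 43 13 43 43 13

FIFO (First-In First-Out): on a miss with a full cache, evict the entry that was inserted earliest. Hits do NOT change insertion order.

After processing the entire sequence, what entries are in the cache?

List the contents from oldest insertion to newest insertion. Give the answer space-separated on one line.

Answer: 10 13 31 62 57 5 43

Derivation:
FIFO simulation (capacity=7):
  1. access 62: MISS. Cache (old->new): [62]
  2. access 62: HIT. Cache (old->new): [62]
  3. access 62: HIT. Cache (old->new): [62]
  4. access 29: MISS. Cache (old->new): [62 29]
  5. access 5: MISS. Cache (old->new): [62 29 5]
  6. access 29: HIT. Cache (old->new): [62 29 5]
  7. access 5: HIT. Cache (old->new): [62 29 5]
  8. access 5: HIT. Cache (old->new): [62 29 5]
  9. access 11: MISS. Cache (old->new): [62 29 5 11]
  10. access 32: MISS. Cache (old->new): [62 29 5 11 32]
  11. access 10: MISS. Cache (old->new): [62 29 5 11 32 10]
  12. access 5: HIT. Cache (old->new): [62 29 5 11 32 10]
  13. access 62: HIT. Cache (old->new): [62 29 5 11 32 10]
  14. access 32: HIT. Cache (old->new): [62 29 5 11 32 10]
  15. access 13: MISS. Cache (old->new): [62 29 5 11 32 10 13]
  16. access 32: HIT. Cache (old->new): [62 29 5 11 32 10 13]
  17. access 10: HIT. Cache (old->new): [62 29 5 11 32 10 13]
  18. access 31: MISS, evict 62. Cache (old->new): [29 5 11 32 10 13 31]
  19. access 62: MISS, evict 29. Cache (old->new): [5 11 32 10 13 31 62]
  20. access 13: HIT. Cache (old->new): [5 11 32 10 13 31 62]
  21. access 5: HIT. Cache (old->new): [5 11 32 10 13 31 62]
  22. access 57: MISS, evict 5. Cache (old->new): [11 32 10 13 31 62 57]
  23. access 5: MISS, evict 11. Cache (old->new): [32 10 13 31 62 57 5]
  24. access 43: MISS, evict 32. Cache (old->new): [10 13 31 62 57 5 43]
  25. access 13: HIT. Cache (old->new): [10 13 31 62 57 5 43]
  26. access 43: HIT. Cache (old->new): [10 13 31 62 57 5 43]
  27. access 43: HIT. Cache (old->new): [10 13 31 62 57 5 43]
  28. access 13: HIT. Cache (old->new): [10 13 31 62 57 5 43]
Total: 16 hits, 12 misses, 5 evictions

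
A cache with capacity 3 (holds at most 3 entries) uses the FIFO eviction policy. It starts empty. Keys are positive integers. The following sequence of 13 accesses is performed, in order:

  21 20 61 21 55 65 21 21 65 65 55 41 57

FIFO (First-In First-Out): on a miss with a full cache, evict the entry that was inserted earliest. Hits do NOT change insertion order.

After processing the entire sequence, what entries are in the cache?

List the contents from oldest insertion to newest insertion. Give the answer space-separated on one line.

Answer: 21 41 57

Derivation:
FIFO simulation (capacity=3):
  1. access 21: MISS. Cache (old->new): [21]
  2. access 20: MISS. Cache (old->new): [21 20]
  3. access 61: MISS. Cache (old->new): [21 20 61]
  4. access 21: HIT. Cache (old->new): [21 20 61]
  5. access 55: MISS, evict 21. Cache (old->new): [20 61 55]
  6. access 65: MISS, evict 20. Cache (old->new): [61 55 65]
  7. access 21: MISS, evict 61. Cache (old->new): [55 65 21]
  8. access 21: HIT. Cache (old->new): [55 65 21]
  9. access 65: HIT. Cache (old->new): [55 65 21]
  10. access 65: HIT. Cache (old->new): [55 65 21]
  11. access 55: HIT. Cache (old->new): [55 65 21]
  12. access 41: MISS, evict 55. Cache (old->new): [65 21 41]
  13. access 57: MISS, evict 65. Cache (old->new): [21 41 57]
Total: 5 hits, 8 misses, 5 evictions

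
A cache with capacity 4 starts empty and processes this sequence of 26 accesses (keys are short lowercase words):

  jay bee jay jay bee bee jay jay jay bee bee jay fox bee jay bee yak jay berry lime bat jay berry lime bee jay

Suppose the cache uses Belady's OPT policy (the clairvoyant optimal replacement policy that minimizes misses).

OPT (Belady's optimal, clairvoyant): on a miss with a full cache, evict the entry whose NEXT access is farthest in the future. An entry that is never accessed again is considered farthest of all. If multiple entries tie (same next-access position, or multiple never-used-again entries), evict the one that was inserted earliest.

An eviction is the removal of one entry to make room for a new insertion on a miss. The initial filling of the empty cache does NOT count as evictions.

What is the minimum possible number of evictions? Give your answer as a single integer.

OPT (Belady) simulation (capacity=4):
  1. access jay: MISS. Cache: [jay]
  2. access bee: MISS. Cache: [jay bee]
  3. access jay: HIT. Next use of jay: step 4. Cache: [jay bee]
  4. access jay: HIT. Next use of jay: step 7. Cache: [jay bee]
  5. access bee: HIT. Next use of bee: step 6. Cache: [jay bee]
  6. access bee: HIT. Next use of bee: step 10. Cache: [jay bee]
  7. access jay: HIT. Next use of jay: step 8. Cache: [jay bee]
  8. access jay: HIT. Next use of jay: step 9. Cache: [jay bee]
  9. access jay: HIT. Next use of jay: step 12. Cache: [jay bee]
  10. access bee: HIT. Next use of bee: step 11. Cache: [jay bee]
  11. access bee: HIT. Next use of bee: step 14. Cache: [jay bee]
  12. access jay: HIT. Next use of jay: step 15. Cache: [jay bee]
  13. access fox: MISS. Cache: [jay bee fox]
  14. access bee: HIT. Next use of bee: step 16. Cache: [jay bee fox]
  15. access jay: HIT. Next use of jay: step 18. Cache: [jay bee fox]
  16. access bee: HIT. Next use of bee: step 25. Cache: [jay bee fox]
  17. access yak: MISS. Cache: [jay bee fox yak]
  18. access jay: HIT. Next use of jay: step 22. Cache: [jay bee fox yak]
  19. access berry: MISS, evict fox (next use: never). Cache: [jay bee yak berry]
  20. access lime: MISS, evict yak (next use: never). Cache: [jay bee berry lime]
  21. access bat: MISS, evict bee (next use: step 25). Cache: [jay berry lime bat]
  22. access jay: HIT. Next use of jay: step 26. Cache: [jay berry lime bat]
  23. access berry: HIT. Next use of berry: never. Cache: [jay berry lime bat]
  24. access lime: HIT. Next use of lime: never. Cache: [jay berry lime bat]
  25. access bee: MISS, evict berry (next use: never). Cache: [jay lime bat bee]
  26. access jay: HIT. Next use of jay: never. Cache: [jay lime bat bee]
Total: 18 hits, 8 misses, 4 evictions

Answer: 4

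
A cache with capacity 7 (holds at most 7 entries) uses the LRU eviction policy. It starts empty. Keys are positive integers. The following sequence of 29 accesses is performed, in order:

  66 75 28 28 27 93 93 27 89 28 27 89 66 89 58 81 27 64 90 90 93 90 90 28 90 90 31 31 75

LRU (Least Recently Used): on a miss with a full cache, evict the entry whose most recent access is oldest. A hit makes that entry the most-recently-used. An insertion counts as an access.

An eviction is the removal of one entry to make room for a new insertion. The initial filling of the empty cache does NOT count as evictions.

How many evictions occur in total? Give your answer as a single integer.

Answer: 7

Derivation:
LRU simulation (capacity=7):
  1. access 66: MISS. Cache (LRU->MRU): [66]
  2. access 75: MISS. Cache (LRU->MRU): [66 75]
  3. access 28: MISS. Cache (LRU->MRU): [66 75 28]
  4. access 28: HIT. Cache (LRU->MRU): [66 75 28]
  5. access 27: MISS. Cache (LRU->MRU): [66 75 28 27]
  6. access 93: MISS. Cache (LRU->MRU): [66 75 28 27 93]
  7. access 93: HIT. Cache (LRU->MRU): [66 75 28 27 93]
  8. access 27: HIT. Cache (LRU->MRU): [66 75 28 93 27]
  9. access 89: MISS. Cache (LRU->MRU): [66 75 28 93 27 89]
  10. access 28: HIT. Cache (LRU->MRU): [66 75 93 27 89 28]
  11. access 27: HIT. Cache (LRU->MRU): [66 75 93 89 28 27]
  12. access 89: HIT. Cache (LRU->MRU): [66 75 93 28 27 89]
  13. access 66: HIT. Cache (LRU->MRU): [75 93 28 27 89 66]
  14. access 89: HIT. Cache (LRU->MRU): [75 93 28 27 66 89]
  15. access 58: MISS. Cache (LRU->MRU): [75 93 28 27 66 89 58]
  16. access 81: MISS, evict 75. Cache (LRU->MRU): [93 28 27 66 89 58 81]
  17. access 27: HIT. Cache (LRU->MRU): [93 28 66 89 58 81 27]
  18. access 64: MISS, evict 93. Cache (LRU->MRU): [28 66 89 58 81 27 64]
  19. access 90: MISS, evict 28. Cache (LRU->MRU): [66 89 58 81 27 64 90]
  20. access 90: HIT. Cache (LRU->MRU): [66 89 58 81 27 64 90]
  21. access 93: MISS, evict 66. Cache (LRU->MRU): [89 58 81 27 64 90 93]
  22. access 90: HIT. Cache (LRU->MRU): [89 58 81 27 64 93 90]
  23. access 90: HIT. Cache (LRU->MRU): [89 58 81 27 64 93 90]
  24. access 28: MISS, evict 89. Cache (LRU->MRU): [58 81 27 64 93 90 28]
  25. access 90: HIT. Cache (LRU->MRU): [58 81 27 64 93 28 90]
  26. access 90: HIT. Cache (LRU->MRU): [58 81 27 64 93 28 90]
  27. access 31: MISS, evict 58. Cache (LRU->MRU): [81 27 64 93 28 90 31]
  28. access 31: HIT. Cache (LRU->MRU): [81 27 64 93 28 90 31]
  29. access 75: MISS, evict 81. Cache (LRU->MRU): [27 64 93 28 90 31 75]
Total: 15 hits, 14 misses, 7 evictions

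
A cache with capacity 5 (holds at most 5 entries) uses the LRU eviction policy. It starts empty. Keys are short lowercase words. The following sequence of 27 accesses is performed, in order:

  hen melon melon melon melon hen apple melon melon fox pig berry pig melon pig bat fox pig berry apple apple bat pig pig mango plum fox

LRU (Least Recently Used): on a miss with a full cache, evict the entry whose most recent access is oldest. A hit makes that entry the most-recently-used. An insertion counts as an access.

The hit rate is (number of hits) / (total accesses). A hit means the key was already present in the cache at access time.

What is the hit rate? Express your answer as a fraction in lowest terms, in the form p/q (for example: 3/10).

Answer: 16/27

Derivation:
LRU simulation (capacity=5):
  1. access hen: MISS. Cache (LRU->MRU): [hen]
  2. access melon: MISS. Cache (LRU->MRU): [hen melon]
  3. access melon: HIT. Cache (LRU->MRU): [hen melon]
  4. access melon: HIT. Cache (LRU->MRU): [hen melon]
  5. access melon: HIT. Cache (LRU->MRU): [hen melon]
  6. access hen: HIT. Cache (LRU->MRU): [melon hen]
  7. access apple: MISS. Cache (LRU->MRU): [melon hen apple]
  8. access melon: HIT. Cache (LRU->MRU): [hen apple melon]
  9. access melon: HIT. Cache (LRU->MRU): [hen apple melon]
  10. access fox: MISS. Cache (LRU->MRU): [hen apple melon fox]
  11. access pig: MISS. Cache (LRU->MRU): [hen apple melon fox pig]
  12. access berry: MISS, evict hen. Cache (LRU->MRU): [apple melon fox pig berry]
  13. access pig: HIT. Cache (LRU->MRU): [apple melon fox berry pig]
  14. access melon: HIT. Cache (LRU->MRU): [apple fox berry pig melon]
  15. access pig: HIT. Cache (LRU->MRU): [apple fox berry melon pig]
  16. access bat: MISS, evict apple. Cache (LRU->MRU): [fox berry melon pig bat]
  17. access fox: HIT. Cache (LRU->MRU): [berry melon pig bat fox]
  18. access pig: HIT. Cache (LRU->MRU): [berry melon bat fox pig]
  19. access berry: HIT. Cache (LRU->MRU): [melon bat fox pig berry]
  20. access apple: MISS, evict melon. Cache (LRU->MRU): [bat fox pig berry apple]
  21. access apple: HIT. Cache (LRU->MRU): [bat fox pig berry apple]
  22. access bat: HIT. Cache (LRU->MRU): [fox pig berry apple bat]
  23. access pig: HIT. Cache (LRU->MRU): [fox berry apple bat pig]
  24. access pig: HIT. Cache (LRU->MRU): [fox berry apple bat pig]
  25. access mango: MISS, evict fox. Cache (LRU->MRU): [berry apple bat pig mango]
  26. access plum: MISS, evict berry. Cache (LRU->MRU): [apple bat pig mango plum]
  27. access fox: MISS, evict apple. Cache (LRU->MRU): [bat pig mango plum fox]
Total: 16 hits, 11 misses, 6 evictions

Hit rate = 16/27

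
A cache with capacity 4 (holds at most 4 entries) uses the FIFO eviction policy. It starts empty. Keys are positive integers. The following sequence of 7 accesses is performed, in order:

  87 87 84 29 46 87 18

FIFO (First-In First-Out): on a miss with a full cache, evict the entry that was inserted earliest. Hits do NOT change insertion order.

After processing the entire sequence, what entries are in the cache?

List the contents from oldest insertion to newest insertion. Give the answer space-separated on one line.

Answer: 84 29 46 18

Derivation:
FIFO simulation (capacity=4):
  1. access 87: MISS. Cache (old->new): [87]
  2. access 87: HIT. Cache (old->new): [87]
  3. access 84: MISS. Cache (old->new): [87 84]
  4. access 29: MISS. Cache (old->new): [87 84 29]
  5. access 46: MISS. Cache (old->new): [87 84 29 46]
  6. access 87: HIT. Cache (old->new): [87 84 29 46]
  7. access 18: MISS, evict 87. Cache (old->new): [84 29 46 18]
Total: 2 hits, 5 misses, 1 evictions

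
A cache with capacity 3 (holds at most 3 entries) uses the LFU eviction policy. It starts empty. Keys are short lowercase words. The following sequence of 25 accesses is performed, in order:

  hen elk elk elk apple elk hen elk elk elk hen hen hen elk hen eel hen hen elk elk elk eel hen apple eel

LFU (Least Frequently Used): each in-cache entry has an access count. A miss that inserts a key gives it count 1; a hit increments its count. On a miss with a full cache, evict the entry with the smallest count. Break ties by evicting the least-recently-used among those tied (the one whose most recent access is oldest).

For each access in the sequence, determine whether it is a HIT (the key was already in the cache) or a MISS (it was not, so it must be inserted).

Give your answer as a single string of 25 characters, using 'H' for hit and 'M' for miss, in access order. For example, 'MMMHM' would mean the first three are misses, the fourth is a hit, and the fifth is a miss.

LFU simulation (capacity=3):
  1. access hen: MISS. Cache: [hen(c=1)]
  2. access elk: MISS. Cache: [hen(c=1) elk(c=1)]
  3. access elk: HIT, count now 2. Cache: [hen(c=1) elk(c=2)]
  4. access elk: HIT, count now 3. Cache: [hen(c=1) elk(c=3)]
  5. access apple: MISS. Cache: [hen(c=1) apple(c=1) elk(c=3)]
  6. access elk: HIT, count now 4. Cache: [hen(c=1) apple(c=1) elk(c=4)]
  7. access hen: HIT, count now 2. Cache: [apple(c=1) hen(c=2) elk(c=4)]
  8. access elk: HIT, count now 5. Cache: [apple(c=1) hen(c=2) elk(c=5)]
  9. access elk: HIT, count now 6. Cache: [apple(c=1) hen(c=2) elk(c=6)]
  10. access elk: HIT, count now 7. Cache: [apple(c=1) hen(c=2) elk(c=7)]
  11. access hen: HIT, count now 3. Cache: [apple(c=1) hen(c=3) elk(c=7)]
  12. access hen: HIT, count now 4. Cache: [apple(c=1) hen(c=4) elk(c=7)]
  13. access hen: HIT, count now 5. Cache: [apple(c=1) hen(c=5) elk(c=7)]
  14. access elk: HIT, count now 8. Cache: [apple(c=1) hen(c=5) elk(c=8)]
  15. access hen: HIT, count now 6. Cache: [apple(c=1) hen(c=6) elk(c=8)]
  16. access eel: MISS, evict apple(c=1). Cache: [eel(c=1) hen(c=6) elk(c=8)]
  17. access hen: HIT, count now 7. Cache: [eel(c=1) hen(c=7) elk(c=8)]
  18. access hen: HIT, count now 8. Cache: [eel(c=1) elk(c=8) hen(c=8)]
  19. access elk: HIT, count now 9. Cache: [eel(c=1) hen(c=8) elk(c=9)]
  20. access elk: HIT, count now 10. Cache: [eel(c=1) hen(c=8) elk(c=10)]
  21. access elk: HIT, count now 11. Cache: [eel(c=1) hen(c=8) elk(c=11)]
  22. access eel: HIT, count now 2. Cache: [eel(c=2) hen(c=8) elk(c=11)]
  23. access hen: HIT, count now 9. Cache: [eel(c=2) hen(c=9) elk(c=11)]
  24. access apple: MISS, evict eel(c=2). Cache: [apple(c=1) hen(c=9) elk(c=11)]
  25. access eel: MISS, evict apple(c=1). Cache: [eel(c=1) hen(c=9) elk(c=11)]
Total: 19 hits, 6 misses, 3 evictions

Answer: MMHHMHHHHHHHHHHMHHHHHHHMM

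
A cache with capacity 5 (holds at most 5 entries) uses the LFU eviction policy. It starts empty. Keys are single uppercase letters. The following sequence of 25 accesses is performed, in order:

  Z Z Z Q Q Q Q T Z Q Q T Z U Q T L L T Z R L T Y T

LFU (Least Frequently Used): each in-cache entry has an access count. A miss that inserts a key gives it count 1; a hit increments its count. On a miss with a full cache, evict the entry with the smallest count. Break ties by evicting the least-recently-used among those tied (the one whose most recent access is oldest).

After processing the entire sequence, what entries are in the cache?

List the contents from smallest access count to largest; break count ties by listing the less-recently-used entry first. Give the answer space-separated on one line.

LFU simulation (capacity=5):
  1. access Z: MISS. Cache: [Z(c=1)]
  2. access Z: HIT, count now 2. Cache: [Z(c=2)]
  3. access Z: HIT, count now 3. Cache: [Z(c=3)]
  4. access Q: MISS. Cache: [Q(c=1) Z(c=3)]
  5. access Q: HIT, count now 2. Cache: [Q(c=2) Z(c=3)]
  6. access Q: HIT, count now 3. Cache: [Z(c=3) Q(c=3)]
  7. access Q: HIT, count now 4. Cache: [Z(c=3) Q(c=4)]
  8. access T: MISS. Cache: [T(c=1) Z(c=3) Q(c=4)]
  9. access Z: HIT, count now 4. Cache: [T(c=1) Q(c=4) Z(c=4)]
  10. access Q: HIT, count now 5. Cache: [T(c=1) Z(c=4) Q(c=5)]
  11. access Q: HIT, count now 6. Cache: [T(c=1) Z(c=4) Q(c=6)]
  12. access T: HIT, count now 2. Cache: [T(c=2) Z(c=4) Q(c=6)]
  13. access Z: HIT, count now 5. Cache: [T(c=2) Z(c=5) Q(c=6)]
  14. access U: MISS. Cache: [U(c=1) T(c=2) Z(c=5) Q(c=6)]
  15. access Q: HIT, count now 7. Cache: [U(c=1) T(c=2) Z(c=5) Q(c=7)]
  16. access T: HIT, count now 3. Cache: [U(c=1) T(c=3) Z(c=5) Q(c=7)]
  17. access L: MISS. Cache: [U(c=1) L(c=1) T(c=3) Z(c=5) Q(c=7)]
  18. access L: HIT, count now 2. Cache: [U(c=1) L(c=2) T(c=3) Z(c=5) Q(c=7)]
  19. access T: HIT, count now 4. Cache: [U(c=1) L(c=2) T(c=4) Z(c=5) Q(c=7)]
  20. access Z: HIT, count now 6. Cache: [U(c=1) L(c=2) T(c=4) Z(c=6) Q(c=7)]
  21. access R: MISS, evict U(c=1). Cache: [R(c=1) L(c=2) T(c=4) Z(c=6) Q(c=7)]
  22. access L: HIT, count now 3. Cache: [R(c=1) L(c=3) T(c=4) Z(c=6) Q(c=7)]
  23. access T: HIT, count now 5. Cache: [R(c=1) L(c=3) T(c=5) Z(c=6) Q(c=7)]
  24. access Y: MISS, evict R(c=1). Cache: [Y(c=1) L(c=3) T(c=5) Z(c=6) Q(c=7)]
  25. access T: HIT, count now 6. Cache: [Y(c=1) L(c=3) Z(c=6) T(c=6) Q(c=7)]
Total: 18 hits, 7 misses, 2 evictions

Answer: Y L Z T Q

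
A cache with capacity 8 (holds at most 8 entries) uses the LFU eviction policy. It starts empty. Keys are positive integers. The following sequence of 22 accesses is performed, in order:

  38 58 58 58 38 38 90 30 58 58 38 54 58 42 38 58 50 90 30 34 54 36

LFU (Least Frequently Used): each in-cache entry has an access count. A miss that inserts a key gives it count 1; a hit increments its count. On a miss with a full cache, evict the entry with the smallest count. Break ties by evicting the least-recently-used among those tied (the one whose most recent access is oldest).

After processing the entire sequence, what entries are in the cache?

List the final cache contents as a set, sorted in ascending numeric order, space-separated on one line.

LFU simulation (capacity=8):
  1. access 38: MISS. Cache: [38(c=1)]
  2. access 58: MISS. Cache: [38(c=1) 58(c=1)]
  3. access 58: HIT, count now 2. Cache: [38(c=1) 58(c=2)]
  4. access 58: HIT, count now 3. Cache: [38(c=1) 58(c=3)]
  5. access 38: HIT, count now 2. Cache: [38(c=2) 58(c=3)]
  6. access 38: HIT, count now 3. Cache: [58(c=3) 38(c=3)]
  7. access 90: MISS. Cache: [90(c=1) 58(c=3) 38(c=3)]
  8. access 30: MISS. Cache: [90(c=1) 30(c=1) 58(c=3) 38(c=3)]
  9. access 58: HIT, count now 4. Cache: [90(c=1) 30(c=1) 38(c=3) 58(c=4)]
  10. access 58: HIT, count now 5. Cache: [90(c=1) 30(c=1) 38(c=3) 58(c=5)]
  11. access 38: HIT, count now 4. Cache: [90(c=1) 30(c=1) 38(c=4) 58(c=5)]
  12. access 54: MISS. Cache: [90(c=1) 30(c=1) 54(c=1) 38(c=4) 58(c=5)]
  13. access 58: HIT, count now 6. Cache: [90(c=1) 30(c=1) 54(c=1) 38(c=4) 58(c=6)]
  14. access 42: MISS. Cache: [90(c=1) 30(c=1) 54(c=1) 42(c=1) 38(c=4) 58(c=6)]
  15. access 38: HIT, count now 5. Cache: [90(c=1) 30(c=1) 54(c=1) 42(c=1) 38(c=5) 58(c=6)]
  16. access 58: HIT, count now 7. Cache: [90(c=1) 30(c=1) 54(c=1) 42(c=1) 38(c=5) 58(c=7)]
  17. access 50: MISS. Cache: [90(c=1) 30(c=1) 54(c=1) 42(c=1) 50(c=1) 38(c=5) 58(c=7)]
  18. access 90: HIT, count now 2. Cache: [30(c=1) 54(c=1) 42(c=1) 50(c=1) 90(c=2) 38(c=5) 58(c=7)]
  19. access 30: HIT, count now 2. Cache: [54(c=1) 42(c=1) 50(c=1) 90(c=2) 30(c=2) 38(c=5) 58(c=7)]
  20. access 34: MISS. Cache: [54(c=1) 42(c=1) 50(c=1) 34(c=1) 90(c=2) 30(c=2) 38(c=5) 58(c=7)]
  21. access 54: HIT, count now 2. Cache: [42(c=1) 50(c=1) 34(c=1) 90(c=2) 30(c=2) 54(c=2) 38(c=5) 58(c=7)]
  22. access 36: MISS, evict 42(c=1). Cache: [50(c=1) 34(c=1) 36(c=1) 90(c=2) 30(c=2) 54(c=2) 38(c=5) 58(c=7)]
Total: 13 hits, 9 misses, 1 evictions

Answer: 30 34 36 38 50 54 58 90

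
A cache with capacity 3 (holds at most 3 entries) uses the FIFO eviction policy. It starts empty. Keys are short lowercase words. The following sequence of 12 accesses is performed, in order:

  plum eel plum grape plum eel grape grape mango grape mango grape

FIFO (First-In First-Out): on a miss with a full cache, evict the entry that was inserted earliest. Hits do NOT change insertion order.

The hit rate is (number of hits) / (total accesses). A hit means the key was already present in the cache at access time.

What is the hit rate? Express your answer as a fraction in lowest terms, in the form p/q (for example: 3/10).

Answer: 2/3

Derivation:
FIFO simulation (capacity=3):
  1. access plum: MISS. Cache (old->new): [plum]
  2. access eel: MISS. Cache (old->new): [plum eel]
  3. access plum: HIT. Cache (old->new): [plum eel]
  4. access grape: MISS. Cache (old->new): [plum eel grape]
  5. access plum: HIT. Cache (old->new): [plum eel grape]
  6. access eel: HIT. Cache (old->new): [plum eel grape]
  7. access grape: HIT. Cache (old->new): [plum eel grape]
  8. access grape: HIT. Cache (old->new): [plum eel grape]
  9. access mango: MISS, evict plum. Cache (old->new): [eel grape mango]
  10. access grape: HIT. Cache (old->new): [eel grape mango]
  11. access mango: HIT. Cache (old->new): [eel grape mango]
  12. access grape: HIT. Cache (old->new): [eel grape mango]
Total: 8 hits, 4 misses, 1 evictions

Hit rate = 8/12 = 2/3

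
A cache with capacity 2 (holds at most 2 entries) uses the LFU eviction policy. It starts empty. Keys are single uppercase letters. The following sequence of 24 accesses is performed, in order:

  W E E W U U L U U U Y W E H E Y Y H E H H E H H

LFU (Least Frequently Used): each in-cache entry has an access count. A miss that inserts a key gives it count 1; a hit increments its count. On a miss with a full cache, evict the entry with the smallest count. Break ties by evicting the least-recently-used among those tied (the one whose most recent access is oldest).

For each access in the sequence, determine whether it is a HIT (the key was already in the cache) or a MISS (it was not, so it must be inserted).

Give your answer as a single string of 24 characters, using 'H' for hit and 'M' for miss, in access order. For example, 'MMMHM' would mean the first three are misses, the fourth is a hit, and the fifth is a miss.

LFU simulation (capacity=2):
  1. access W: MISS. Cache: [W(c=1)]
  2. access E: MISS. Cache: [W(c=1) E(c=1)]
  3. access E: HIT, count now 2. Cache: [W(c=1) E(c=2)]
  4. access W: HIT, count now 2. Cache: [E(c=2) W(c=2)]
  5. access U: MISS, evict E(c=2). Cache: [U(c=1) W(c=2)]
  6. access U: HIT, count now 2. Cache: [W(c=2) U(c=2)]
  7. access L: MISS, evict W(c=2). Cache: [L(c=1) U(c=2)]
  8. access U: HIT, count now 3. Cache: [L(c=1) U(c=3)]
  9. access U: HIT, count now 4. Cache: [L(c=1) U(c=4)]
  10. access U: HIT, count now 5. Cache: [L(c=1) U(c=5)]
  11. access Y: MISS, evict L(c=1). Cache: [Y(c=1) U(c=5)]
  12. access W: MISS, evict Y(c=1). Cache: [W(c=1) U(c=5)]
  13. access E: MISS, evict W(c=1). Cache: [E(c=1) U(c=5)]
  14. access H: MISS, evict E(c=1). Cache: [H(c=1) U(c=5)]
  15. access E: MISS, evict H(c=1). Cache: [E(c=1) U(c=5)]
  16. access Y: MISS, evict E(c=1). Cache: [Y(c=1) U(c=5)]
  17. access Y: HIT, count now 2. Cache: [Y(c=2) U(c=5)]
  18. access H: MISS, evict Y(c=2). Cache: [H(c=1) U(c=5)]
  19. access E: MISS, evict H(c=1). Cache: [E(c=1) U(c=5)]
  20. access H: MISS, evict E(c=1). Cache: [H(c=1) U(c=5)]
  21. access H: HIT, count now 2. Cache: [H(c=2) U(c=5)]
  22. access E: MISS, evict H(c=2). Cache: [E(c=1) U(c=5)]
  23. access H: MISS, evict E(c=1). Cache: [H(c=1) U(c=5)]
  24. access H: HIT, count now 2. Cache: [H(c=2) U(c=5)]
Total: 9 hits, 15 misses, 13 evictions

Answer: MMHHMHMHHHMMMMMMHMMMHMMH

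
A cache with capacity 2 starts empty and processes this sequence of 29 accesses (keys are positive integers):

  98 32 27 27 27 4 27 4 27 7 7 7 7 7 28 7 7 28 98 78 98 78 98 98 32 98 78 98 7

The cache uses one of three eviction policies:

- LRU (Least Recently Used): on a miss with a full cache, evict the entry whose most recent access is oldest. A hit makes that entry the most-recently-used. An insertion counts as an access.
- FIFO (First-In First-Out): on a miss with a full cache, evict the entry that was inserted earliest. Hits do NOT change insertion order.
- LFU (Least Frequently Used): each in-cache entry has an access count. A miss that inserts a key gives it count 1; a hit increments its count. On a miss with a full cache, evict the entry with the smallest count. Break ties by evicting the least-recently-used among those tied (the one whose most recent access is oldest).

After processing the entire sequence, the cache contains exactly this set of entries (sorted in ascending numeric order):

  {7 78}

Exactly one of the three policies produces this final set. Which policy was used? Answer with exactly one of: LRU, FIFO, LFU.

Simulating under each policy and comparing final sets:
  LRU: final set = {7 98} -> differs
  FIFO: final set = {7 78} -> MATCHES target
  LFU: final set = {7 98} -> differs
Only FIFO produces the target set.

Answer: FIFO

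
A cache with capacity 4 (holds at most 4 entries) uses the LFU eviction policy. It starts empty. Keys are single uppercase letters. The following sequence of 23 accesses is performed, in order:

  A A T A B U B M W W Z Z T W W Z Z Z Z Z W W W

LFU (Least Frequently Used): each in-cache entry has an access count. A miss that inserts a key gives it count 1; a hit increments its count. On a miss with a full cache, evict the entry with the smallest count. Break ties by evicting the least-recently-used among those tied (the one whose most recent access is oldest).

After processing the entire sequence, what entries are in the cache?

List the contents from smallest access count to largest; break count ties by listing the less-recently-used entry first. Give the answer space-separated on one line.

Answer: T A Z W

Derivation:
LFU simulation (capacity=4):
  1. access A: MISS. Cache: [A(c=1)]
  2. access A: HIT, count now 2. Cache: [A(c=2)]
  3. access T: MISS. Cache: [T(c=1) A(c=2)]
  4. access A: HIT, count now 3. Cache: [T(c=1) A(c=3)]
  5. access B: MISS. Cache: [T(c=1) B(c=1) A(c=3)]
  6. access U: MISS. Cache: [T(c=1) B(c=1) U(c=1) A(c=3)]
  7. access B: HIT, count now 2. Cache: [T(c=1) U(c=1) B(c=2) A(c=3)]
  8. access M: MISS, evict T(c=1). Cache: [U(c=1) M(c=1) B(c=2) A(c=3)]
  9. access W: MISS, evict U(c=1). Cache: [M(c=1) W(c=1) B(c=2) A(c=3)]
  10. access W: HIT, count now 2. Cache: [M(c=1) B(c=2) W(c=2) A(c=3)]
  11. access Z: MISS, evict M(c=1). Cache: [Z(c=1) B(c=2) W(c=2) A(c=3)]
  12. access Z: HIT, count now 2. Cache: [B(c=2) W(c=2) Z(c=2) A(c=3)]
  13. access T: MISS, evict B(c=2). Cache: [T(c=1) W(c=2) Z(c=2) A(c=3)]
  14. access W: HIT, count now 3. Cache: [T(c=1) Z(c=2) A(c=3) W(c=3)]
  15. access W: HIT, count now 4. Cache: [T(c=1) Z(c=2) A(c=3) W(c=4)]
  16. access Z: HIT, count now 3. Cache: [T(c=1) A(c=3) Z(c=3) W(c=4)]
  17. access Z: HIT, count now 4. Cache: [T(c=1) A(c=3) W(c=4) Z(c=4)]
  18. access Z: HIT, count now 5. Cache: [T(c=1) A(c=3) W(c=4) Z(c=5)]
  19. access Z: HIT, count now 6. Cache: [T(c=1) A(c=3) W(c=4) Z(c=6)]
  20. access Z: HIT, count now 7. Cache: [T(c=1) A(c=3) W(c=4) Z(c=7)]
  21. access W: HIT, count now 5. Cache: [T(c=1) A(c=3) W(c=5) Z(c=7)]
  22. access W: HIT, count now 6. Cache: [T(c=1) A(c=3) W(c=6) Z(c=7)]
  23. access W: HIT, count now 7. Cache: [T(c=1) A(c=3) Z(c=7) W(c=7)]
Total: 15 hits, 8 misses, 4 evictions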